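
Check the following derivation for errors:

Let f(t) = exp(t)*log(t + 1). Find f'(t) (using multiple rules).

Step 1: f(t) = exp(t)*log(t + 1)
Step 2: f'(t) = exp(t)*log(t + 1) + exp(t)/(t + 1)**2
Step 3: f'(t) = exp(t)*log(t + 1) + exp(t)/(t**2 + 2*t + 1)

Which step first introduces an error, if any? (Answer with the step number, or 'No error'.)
Step 2

Step 2 is incorrect due to a wrong exponent.
The step shows: exp(t)*log(t + 1) + exp(t)/(t + 1)**2
The correct value should be: exp(t)*log(t + 1) + exp(t)/(t + 1)

Explanation: The exponent -1 on t + 1 was incorrectly written as -2: the term exp(t)/(t + 1) was incorrectly written as exp(t)/(t + 1)**2
The later steps are derived from this incorrect expression, so the error originates in Step 2.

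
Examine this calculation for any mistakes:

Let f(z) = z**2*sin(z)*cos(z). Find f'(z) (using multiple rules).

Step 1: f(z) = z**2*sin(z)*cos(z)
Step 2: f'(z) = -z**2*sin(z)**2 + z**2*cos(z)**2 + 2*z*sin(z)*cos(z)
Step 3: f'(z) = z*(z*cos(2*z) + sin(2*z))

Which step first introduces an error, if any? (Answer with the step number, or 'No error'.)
No error

All steps in this derivation are correct.
The final answer f'(z) = z*(z*cos(2*z) + sin(2*z)) is valid.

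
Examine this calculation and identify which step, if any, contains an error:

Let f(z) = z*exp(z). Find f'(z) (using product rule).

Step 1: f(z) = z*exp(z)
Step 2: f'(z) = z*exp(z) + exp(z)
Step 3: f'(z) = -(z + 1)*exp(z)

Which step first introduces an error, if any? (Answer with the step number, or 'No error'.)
Step 3

Step 3 is incorrect due to a sign flip.
The step shows: -(z + 1)*exp(z)
The correct value should be: (z + 1)*exp(z)

Explanation: The sign of the whole expression was flipped: the term (z + 1)*exp(z) was incorrectly written as -(z + 1)*exp(z)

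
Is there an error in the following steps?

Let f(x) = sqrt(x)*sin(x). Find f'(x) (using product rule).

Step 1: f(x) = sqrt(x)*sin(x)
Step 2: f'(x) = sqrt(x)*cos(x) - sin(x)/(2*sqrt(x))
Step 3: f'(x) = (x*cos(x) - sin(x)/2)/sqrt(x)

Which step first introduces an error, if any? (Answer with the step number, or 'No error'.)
Step 2

Step 2 is incorrect due to a sign flip.
The step shows: sqrt(x)*cos(x) - sin(x)/(2*sqrt(x))
The correct value should be: sqrt(x)*cos(x) + sin(x)/(2*sqrt(x))

Explanation: The sign of one term was flipped: the term sin(x)/(2*sqrt(x)) was incorrectly written as -sin(x)/(2*sqrt(x))
The later steps are derived from this incorrect expression, so the error originates in Step 2.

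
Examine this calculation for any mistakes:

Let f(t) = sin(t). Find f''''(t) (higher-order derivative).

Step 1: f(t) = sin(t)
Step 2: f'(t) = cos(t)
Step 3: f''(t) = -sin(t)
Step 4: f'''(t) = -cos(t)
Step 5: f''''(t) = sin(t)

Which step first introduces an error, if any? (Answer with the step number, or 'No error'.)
No error

All steps in this derivation are correct.
The final answer f''''(t) = sin(t) is valid.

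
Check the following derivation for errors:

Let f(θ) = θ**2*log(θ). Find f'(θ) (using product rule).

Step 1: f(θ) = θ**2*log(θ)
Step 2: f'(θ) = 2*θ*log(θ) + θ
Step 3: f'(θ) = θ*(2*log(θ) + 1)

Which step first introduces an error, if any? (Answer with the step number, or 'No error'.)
No error

All steps in this derivation are correct.
The final answer f'(θ) = θ*(2*log(θ) + 1) is valid.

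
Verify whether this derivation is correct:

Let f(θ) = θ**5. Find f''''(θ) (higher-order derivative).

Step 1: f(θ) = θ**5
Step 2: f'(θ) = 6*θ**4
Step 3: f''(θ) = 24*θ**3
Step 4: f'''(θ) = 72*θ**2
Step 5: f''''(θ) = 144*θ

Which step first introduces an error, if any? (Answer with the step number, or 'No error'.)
Step 2

Step 2 is incorrect due to a wrong coefficient.
The step shows: 6*θ**4
The correct value should be: 5*θ**4

Explanation: The coefficient 5 was incorrectly written as 6: the term 5*θ**4 was incorrectly written as 6*θ**4
The later steps are derived from this incorrect expression, so the error originates in Step 2.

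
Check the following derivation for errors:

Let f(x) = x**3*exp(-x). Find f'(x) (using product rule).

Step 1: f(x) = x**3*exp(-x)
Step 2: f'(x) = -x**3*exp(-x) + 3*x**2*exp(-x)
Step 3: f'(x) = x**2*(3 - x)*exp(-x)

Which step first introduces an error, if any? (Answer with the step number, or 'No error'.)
No error

All steps in this derivation are correct.
The final answer f'(x) = x**2*(3 - x)*exp(-x) is valid.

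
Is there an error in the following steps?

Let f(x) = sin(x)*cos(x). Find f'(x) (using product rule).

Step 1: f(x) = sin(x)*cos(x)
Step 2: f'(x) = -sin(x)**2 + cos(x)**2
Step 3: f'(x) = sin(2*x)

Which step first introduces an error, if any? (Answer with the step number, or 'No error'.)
Step 3

Step 3 is incorrect due to a wrong trig function.
The step shows: sin(2*x)
The correct value should be: cos(2*x)

Explanation: cos(2*x) was incorrectly written as sin(2*x): the term cos(2*x) was incorrectly written as sin(2*x)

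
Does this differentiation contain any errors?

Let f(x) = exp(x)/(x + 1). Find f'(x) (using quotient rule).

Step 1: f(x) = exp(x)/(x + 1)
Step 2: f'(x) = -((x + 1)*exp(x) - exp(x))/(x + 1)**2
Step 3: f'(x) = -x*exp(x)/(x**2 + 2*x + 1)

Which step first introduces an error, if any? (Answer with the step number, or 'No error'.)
Step 2

Step 2 is incorrect due to a sign flip.
The step shows: -((x + 1)*exp(x) - exp(x))/(x + 1)**2
The correct value should be: ((x + 1)*exp(x) - exp(x))/(x + 1)**2

Explanation: The sign of the whole expression was flipped: the term ((x + 1)*exp(x) - exp(x))/(x + 1)**2 was incorrectly written as -((x + 1)*exp(x) - exp(x))/(x + 1)**2
The later steps are derived from this incorrect expression, so the error originates in Step 2.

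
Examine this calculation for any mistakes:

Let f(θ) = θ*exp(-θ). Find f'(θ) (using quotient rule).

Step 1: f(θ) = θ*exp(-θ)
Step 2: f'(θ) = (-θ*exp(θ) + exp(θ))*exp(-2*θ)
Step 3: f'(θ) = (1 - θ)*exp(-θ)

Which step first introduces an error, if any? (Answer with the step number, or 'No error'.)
No error

All steps in this derivation are correct.
The final answer f'(θ) = (1 - θ)*exp(-θ) is valid.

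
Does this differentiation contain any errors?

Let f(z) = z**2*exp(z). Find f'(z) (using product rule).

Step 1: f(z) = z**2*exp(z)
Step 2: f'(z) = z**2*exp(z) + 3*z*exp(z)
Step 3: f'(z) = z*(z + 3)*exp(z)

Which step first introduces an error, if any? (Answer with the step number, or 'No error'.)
Step 2

Step 2 is incorrect due to a wrong coefficient.
The step shows: z**2*exp(z) + 3*z*exp(z)
The correct value should be: z**2*exp(z) + 2*z*exp(z)

Explanation: The coefficient 2 was incorrectly written as 3: the term 2*z*exp(z) was incorrectly written as 3*z*exp(z)
The later steps are derived from this incorrect expression, so the error originates in Step 2.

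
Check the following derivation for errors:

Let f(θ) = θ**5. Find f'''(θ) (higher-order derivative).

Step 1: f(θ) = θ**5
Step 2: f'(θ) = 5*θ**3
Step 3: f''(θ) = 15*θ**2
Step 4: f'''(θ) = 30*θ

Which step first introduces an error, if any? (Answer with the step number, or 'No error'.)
Step 2

Step 2 is incorrect due to a wrong exponent.
The step shows: 5*θ**3
The correct value should be: 5*θ**4

Explanation: The exponent 4 on θ was incorrectly written as 3: the term 5*θ**4 was incorrectly written as 5*θ**3
The later steps are derived from this incorrect expression, so the error originates in Step 2.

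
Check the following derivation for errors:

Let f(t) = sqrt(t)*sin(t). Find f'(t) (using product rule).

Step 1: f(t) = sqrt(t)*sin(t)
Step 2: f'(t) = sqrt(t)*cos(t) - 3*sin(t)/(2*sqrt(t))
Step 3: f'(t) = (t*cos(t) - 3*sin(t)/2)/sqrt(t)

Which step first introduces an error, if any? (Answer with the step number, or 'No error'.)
Step 2

Step 2 is incorrect due to a wrong coefficient.
The step shows: sqrt(t)*cos(t) - 3*sin(t)/(2*sqrt(t))
The correct value should be: sqrt(t)*cos(t) + sin(t)/(2*sqrt(t))

Explanation: The coefficient 1/2 was incorrectly written as -3/2: the term sin(t)/(2*sqrt(t)) was incorrectly written as -3*sin(t)/(2*sqrt(t))
The later steps are derived from this incorrect expression, so the error originates in Step 2.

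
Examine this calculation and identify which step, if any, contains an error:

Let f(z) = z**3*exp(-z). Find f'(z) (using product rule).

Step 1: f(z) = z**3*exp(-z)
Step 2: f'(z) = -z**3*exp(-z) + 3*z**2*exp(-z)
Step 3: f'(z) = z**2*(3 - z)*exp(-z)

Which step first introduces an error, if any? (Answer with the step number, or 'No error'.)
No error

All steps in this derivation are correct.
The final answer f'(z) = z**2*(3 - z)*exp(-z) is valid.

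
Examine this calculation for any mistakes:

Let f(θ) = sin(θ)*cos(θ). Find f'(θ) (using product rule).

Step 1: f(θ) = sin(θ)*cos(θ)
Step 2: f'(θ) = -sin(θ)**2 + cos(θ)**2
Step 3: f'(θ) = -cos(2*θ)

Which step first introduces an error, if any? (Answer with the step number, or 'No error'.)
Step 3

Step 3 is incorrect due to a sign flip.
The step shows: -cos(2*θ)
The correct value should be: cos(2*θ)

Explanation: The sign of the whole expression was flipped: the term cos(2*θ) was incorrectly written as -cos(2*θ)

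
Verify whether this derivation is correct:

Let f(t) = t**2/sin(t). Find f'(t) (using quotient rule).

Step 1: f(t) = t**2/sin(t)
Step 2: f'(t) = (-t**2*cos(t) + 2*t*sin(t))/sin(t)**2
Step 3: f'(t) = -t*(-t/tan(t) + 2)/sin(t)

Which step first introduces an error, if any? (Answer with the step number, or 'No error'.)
Step 3

Step 3 is incorrect due to a sign flip.
The step shows: -t*(-t/tan(t) + 2)/sin(t)
The correct value should be: t*(-t/tan(t) + 2)/sin(t)

Explanation: The sign of the whole expression was flipped: the term t*(-t/tan(t) + 2)/sin(t) was incorrectly written as -t*(-t/tan(t) + 2)/sin(t)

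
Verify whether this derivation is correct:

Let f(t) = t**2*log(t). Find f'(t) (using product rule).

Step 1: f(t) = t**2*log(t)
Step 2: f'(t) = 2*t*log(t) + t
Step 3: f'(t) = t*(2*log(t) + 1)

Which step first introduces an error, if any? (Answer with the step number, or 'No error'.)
No error

All steps in this derivation are correct.
The final answer f'(t) = t*(2*log(t) + 1) is valid.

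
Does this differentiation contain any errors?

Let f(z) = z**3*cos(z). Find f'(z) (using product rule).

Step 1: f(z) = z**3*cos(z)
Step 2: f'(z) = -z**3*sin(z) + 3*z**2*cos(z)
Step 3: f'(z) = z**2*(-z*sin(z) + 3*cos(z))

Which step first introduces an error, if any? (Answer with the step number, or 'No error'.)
No error

All steps in this derivation are correct.
The final answer f'(z) = z**2*(-z*sin(z) + 3*cos(z)) is valid.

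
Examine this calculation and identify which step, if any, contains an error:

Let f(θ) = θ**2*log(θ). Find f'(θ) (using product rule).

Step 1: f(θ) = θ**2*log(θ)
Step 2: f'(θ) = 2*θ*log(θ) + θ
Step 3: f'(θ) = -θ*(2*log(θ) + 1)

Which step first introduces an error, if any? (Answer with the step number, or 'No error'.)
Step 3

Step 3 is incorrect due to a sign flip.
The step shows: -θ*(2*log(θ) + 1)
The correct value should be: θ*(2*log(θ) + 1)

Explanation: The sign of the whole expression was flipped: the term θ*(2*log(θ) + 1) was incorrectly written as -θ*(2*log(θ) + 1)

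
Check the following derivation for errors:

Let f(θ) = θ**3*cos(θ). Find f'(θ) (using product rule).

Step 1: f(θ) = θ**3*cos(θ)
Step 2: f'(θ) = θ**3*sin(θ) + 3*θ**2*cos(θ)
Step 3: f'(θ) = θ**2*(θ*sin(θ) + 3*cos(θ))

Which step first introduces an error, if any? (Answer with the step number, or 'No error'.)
Step 2

Step 2 is incorrect due to a sign flip.
The step shows: θ**3*sin(θ) + 3*θ**2*cos(θ)
The correct value should be: -θ**3*sin(θ) + 3*θ**2*cos(θ)

Explanation: The sign of one term was flipped: the term -θ**3*sin(θ) was incorrectly written as θ**3*sin(θ)
The later steps are derived from this incorrect expression, so the error originates in Step 2.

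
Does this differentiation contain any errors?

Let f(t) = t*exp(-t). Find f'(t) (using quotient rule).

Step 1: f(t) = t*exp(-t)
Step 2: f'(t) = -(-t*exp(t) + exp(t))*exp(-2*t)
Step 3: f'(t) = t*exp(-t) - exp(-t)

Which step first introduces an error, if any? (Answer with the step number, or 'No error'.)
Step 2

Step 2 is incorrect due to a sign flip.
The step shows: -(-t*exp(t) + exp(t))*exp(-2*t)
The correct value should be: (-t*exp(t) + exp(t))*exp(-2*t)

Explanation: The sign of the whole expression was flipped: the term (-t*exp(t) + exp(t))*exp(-2*t) was incorrectly written as -(-t*exp(t) + exp(t))*exp(-2*t)
The later steps are derived from this incorrect expression, so the error originates in Step 2.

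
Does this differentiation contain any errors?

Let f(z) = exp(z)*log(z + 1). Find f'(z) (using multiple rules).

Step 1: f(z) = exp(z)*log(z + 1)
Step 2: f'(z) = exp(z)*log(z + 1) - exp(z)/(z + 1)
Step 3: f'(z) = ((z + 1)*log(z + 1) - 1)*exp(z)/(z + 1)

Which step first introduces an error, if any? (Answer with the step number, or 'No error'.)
Step 2

Step 2 is incorrect due to a sign flip.
The step shows: exp(z)*log(z + 1) - exp(z)/(z + 1)
The correct value should be: exp(z)*log(z + 1) + exp(z)/(z + 1)

Explanation: The sign of one term was flipped: the term exp(z)/(z + 1) was incorrectly written as -exp(z)/(z + 1)
The later steps are derived from this incorrect expression, so the error originates in Step 2.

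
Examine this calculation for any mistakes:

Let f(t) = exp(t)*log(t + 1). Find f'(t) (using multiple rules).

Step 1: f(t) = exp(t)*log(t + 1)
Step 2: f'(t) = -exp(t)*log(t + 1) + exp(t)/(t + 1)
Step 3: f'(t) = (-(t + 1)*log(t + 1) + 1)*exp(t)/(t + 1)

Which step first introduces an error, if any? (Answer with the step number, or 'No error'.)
Step 2

Step 2 is incorrect due to a sign flip.
The step shows: -exp(t)*log(t + 1) + exp(t)/(t + 1)
The correct value should be: exp(t)*log(t + 1) + exp(t)/(t + 1)

Explanation: The sign of one term was flipped: the term exp(t)*log(t + 1) was incorrectly written as -exp(t)*log(t + 1)
The later steps are derived from this incorrect expression, so the error originates in Step 2.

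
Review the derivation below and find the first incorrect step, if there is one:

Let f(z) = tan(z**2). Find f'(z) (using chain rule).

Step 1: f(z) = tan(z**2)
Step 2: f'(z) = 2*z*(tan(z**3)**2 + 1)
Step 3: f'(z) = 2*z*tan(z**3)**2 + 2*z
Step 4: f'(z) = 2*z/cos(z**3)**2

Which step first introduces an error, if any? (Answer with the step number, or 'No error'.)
Step 2

Step 2 is incorrect due to a wrong exponent.
The step shows: 2*z*(tan(z**3)**2 + 1)
The correct value should be: 2*z*(tan(z**2)**2 + 1)

Explanation: The exponent 2 on z was incorrectly written as 3: the term 2*z*(tan(z**2)**2 + 1) was incorrectly written as 2*z*(tan(z**3)**2 + 1)
The later steps are derived from this incorrect expression, so the error originates in Step 2.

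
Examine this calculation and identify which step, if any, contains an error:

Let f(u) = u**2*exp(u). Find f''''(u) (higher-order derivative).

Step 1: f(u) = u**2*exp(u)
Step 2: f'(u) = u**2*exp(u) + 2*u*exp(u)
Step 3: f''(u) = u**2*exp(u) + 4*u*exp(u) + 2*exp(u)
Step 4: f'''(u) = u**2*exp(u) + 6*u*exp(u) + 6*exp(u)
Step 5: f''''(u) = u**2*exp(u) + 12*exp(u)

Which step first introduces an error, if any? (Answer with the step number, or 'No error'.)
Step 5

Step 5 is incorrect due to a dropped term.
The step shows: u**2*exp(u) + 12*exp(u)
The correct value should be: u**2*exp(u) + 8*u*exp(u) + 12*exp(u)

Explanation: A term was dropped: the term 8*u*exp(u) was incorrectly omitted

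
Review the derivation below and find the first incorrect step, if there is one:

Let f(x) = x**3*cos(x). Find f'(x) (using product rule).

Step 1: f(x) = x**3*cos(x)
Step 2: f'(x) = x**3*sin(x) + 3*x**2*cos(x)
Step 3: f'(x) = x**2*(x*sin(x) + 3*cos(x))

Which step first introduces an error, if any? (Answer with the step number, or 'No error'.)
Step 2

Step 2 is incorrect due to a sign flip.
The step shows: x**3*sin(x) + 3*x**2*cos(x)
The correct value should be: -x**3*sin(x) + 3*x**2*cos(x)

Explanation: The sign of one term was flipped: the term -x**3*sin(x) was incorrectly written as x**3*sin(x)
The later steps are derived from this incorrect expression, so the error originates in Step 2.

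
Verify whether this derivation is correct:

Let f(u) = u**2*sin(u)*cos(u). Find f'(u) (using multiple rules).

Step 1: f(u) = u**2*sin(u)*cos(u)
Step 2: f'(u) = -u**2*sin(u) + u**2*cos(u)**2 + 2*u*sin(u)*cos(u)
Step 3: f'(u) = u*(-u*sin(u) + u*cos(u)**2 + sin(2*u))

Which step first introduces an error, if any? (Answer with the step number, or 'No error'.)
Step 2

Step 2 is incorrect due to a wrong exponent.
The step shows: -u**2*sin(u) + u**2*cos(u)**2 + 2*u*sin(u)*cos(u)
The correct value should be: -u**2*sin(u)**2 + u**2*cos(u)**2 + 2*u*sin(u)*cos(u)

Explanation: The exponent 2 on sin(u) was incorrectly written as 1: the term -u**2*sin(u)**2 was incorrectly written as -u**2*sin(u)
The later steps are derived from this incorrect expression, so the error originates in Step 2.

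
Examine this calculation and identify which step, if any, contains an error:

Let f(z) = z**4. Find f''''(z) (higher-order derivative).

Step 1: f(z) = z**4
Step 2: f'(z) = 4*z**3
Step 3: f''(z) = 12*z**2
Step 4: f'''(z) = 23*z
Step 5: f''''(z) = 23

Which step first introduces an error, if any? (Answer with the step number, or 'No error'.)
Step 4

Step 4 is incorrect due to a wrong coefficient.
The step shows: 23*z
The correct value should be: 24*z

Explanation: The coefficient 24 was incorrectly written as 23: the term 24*z was incorrectly written as 23*z
The later steps are derived from this incorrect expression, so the error originates in Step 4.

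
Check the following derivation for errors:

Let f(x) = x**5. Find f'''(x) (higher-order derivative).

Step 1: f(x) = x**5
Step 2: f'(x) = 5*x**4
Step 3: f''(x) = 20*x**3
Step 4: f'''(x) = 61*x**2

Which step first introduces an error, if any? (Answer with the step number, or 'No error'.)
Step 4

Step 4 is incorrect due to a wrong coefficient.
The step shows: 61*x**2
The correct value should be: 60*x**2

Explanation: The coefficient 60 was incorrectly written as 61: the term 60*x**2 was incorrectly written as 61*x**2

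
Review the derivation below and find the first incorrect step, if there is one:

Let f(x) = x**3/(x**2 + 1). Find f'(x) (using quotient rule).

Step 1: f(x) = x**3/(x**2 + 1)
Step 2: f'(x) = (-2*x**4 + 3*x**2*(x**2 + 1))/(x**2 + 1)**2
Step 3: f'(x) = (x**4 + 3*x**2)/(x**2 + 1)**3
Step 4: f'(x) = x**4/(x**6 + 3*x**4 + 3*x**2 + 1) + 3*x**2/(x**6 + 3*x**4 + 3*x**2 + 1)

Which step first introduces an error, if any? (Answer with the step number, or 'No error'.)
Step 3

Step 3 is incorrect due to a wrong exponent.
The step shows: (x**4 + 3*x**2)/(x**2 + 1)**3
The correct value should be: (x**4 + 3*x**2)/(x**2 + 1)**2

Explanation: The exponent -2 on x**2 + 1 was incorrectly written as -3: the term (x**4 + 3*x**2)/(x**2 + 1)**2 was incorrectly written as (x**4 + 3*x**2)/(x**2 + 1)**3
The later steps are derived from this incorrect expression, so the error originates in Step 3.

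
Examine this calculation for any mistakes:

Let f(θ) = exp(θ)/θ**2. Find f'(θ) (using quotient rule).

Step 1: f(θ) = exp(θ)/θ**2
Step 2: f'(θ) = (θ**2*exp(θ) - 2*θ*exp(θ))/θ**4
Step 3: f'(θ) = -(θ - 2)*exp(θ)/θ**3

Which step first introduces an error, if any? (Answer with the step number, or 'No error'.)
Step 3

Step 3 is incorrect due to a sign flip.
The step shows: -(θ - 2)*exp(θ)/θ**3
The correct value should be: (θ - 2)*exp(θ)/θ**3

Explanation: The sign of the whole expression was flipped: the term (θ - 2)*exp(θ)/θ**3 was incorrectly written as -(θ - 2)*exp(θ)/θ**3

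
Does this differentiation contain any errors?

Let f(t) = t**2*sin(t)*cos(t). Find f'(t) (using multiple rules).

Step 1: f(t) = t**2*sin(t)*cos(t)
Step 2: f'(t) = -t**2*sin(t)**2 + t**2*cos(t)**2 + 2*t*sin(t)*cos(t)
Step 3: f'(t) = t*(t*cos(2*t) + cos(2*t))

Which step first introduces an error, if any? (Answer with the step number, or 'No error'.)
Step 3

Step 3 is incorrect due to a wrong trig function.
The step shows: t*(t*cos(2*t) + cos(2*t))
The correct value should be: t*(t*cos(2*t) + sin(2*t))

Explanation: sin(2*t) was incorrectly written as cos(2*t): the term t*(t*cos(2*t) + sin(2*t)) was incorrectly written as t*(t*cos(2*t) + cos(2*t))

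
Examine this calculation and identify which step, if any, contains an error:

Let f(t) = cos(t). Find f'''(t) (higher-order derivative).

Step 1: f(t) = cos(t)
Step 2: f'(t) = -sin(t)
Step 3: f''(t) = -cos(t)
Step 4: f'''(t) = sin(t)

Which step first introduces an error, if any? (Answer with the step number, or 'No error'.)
No error

All steps in this derivation are correct.
The final answer f'''(t) = sin(t) is valid.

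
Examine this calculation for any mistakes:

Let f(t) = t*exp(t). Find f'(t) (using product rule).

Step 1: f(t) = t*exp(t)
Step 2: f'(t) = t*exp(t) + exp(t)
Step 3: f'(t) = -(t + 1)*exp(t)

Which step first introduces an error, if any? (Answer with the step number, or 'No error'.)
Step 3

Step 3 is incorrect due to a sign flip.
The step shows: -(t + 1)*exp(t)
The correct value should be: (t + 1)*exp(t)

Explanation: The sign of the whole expression was flipped: the term (t + 1)*exp(t) was incorrectly written as -(t + 1)*exp(t)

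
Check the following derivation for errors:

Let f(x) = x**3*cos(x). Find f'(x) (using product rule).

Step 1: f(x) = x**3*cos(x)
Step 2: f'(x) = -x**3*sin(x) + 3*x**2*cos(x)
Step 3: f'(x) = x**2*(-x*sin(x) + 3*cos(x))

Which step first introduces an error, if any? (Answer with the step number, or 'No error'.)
No error

All steps in this derivation are correct.
The final answer f'(x) = x**2*(-x*sin(x) + 3*cos(x)) is valid.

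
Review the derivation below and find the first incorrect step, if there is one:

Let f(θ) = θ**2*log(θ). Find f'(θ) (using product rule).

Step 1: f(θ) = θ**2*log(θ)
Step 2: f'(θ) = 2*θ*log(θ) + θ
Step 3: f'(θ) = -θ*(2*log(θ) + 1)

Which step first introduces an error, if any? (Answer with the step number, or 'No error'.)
Step 3

Step 3 is incorrect due to a sign flip.
The step shows: -θ*(2*log(θ) + 1)
The correct value should be: θ*(2*log(θ) + 1)

Explanation: The sign of the whole expression was flipped: the term θ*(2*log(θ) + 1) was incorrectly written as -θ*(2*log(θ) + 1)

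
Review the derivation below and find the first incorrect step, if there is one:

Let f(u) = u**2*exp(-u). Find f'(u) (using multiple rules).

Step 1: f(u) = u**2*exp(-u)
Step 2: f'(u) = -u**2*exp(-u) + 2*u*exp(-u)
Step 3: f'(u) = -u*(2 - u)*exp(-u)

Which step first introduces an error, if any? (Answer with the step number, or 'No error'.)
Step 3

Step 3 is incorrect due to a sign flip.
The step shows: -u*(2 - u)*exp(-u)
The correct value should be: u*(2 - u)*exp(-u)

Explanation: The sign of the whole expression was flipped: the term u*(2 - u)*exp(-u) was incorrectly written as -u*(2 - u)*exp(-u)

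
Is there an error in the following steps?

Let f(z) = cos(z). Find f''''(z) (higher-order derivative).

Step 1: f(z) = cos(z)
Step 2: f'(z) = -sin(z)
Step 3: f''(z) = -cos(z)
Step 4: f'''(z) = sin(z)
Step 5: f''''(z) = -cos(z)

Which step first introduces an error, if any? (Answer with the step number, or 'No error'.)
Step 5

Step 5 is incorrect due to a sign flip.
The step shows: -cos(z)
The correct value should be: cos(z)

Explanation: The sign of the whole expression was flipped: the term cos(z) was incorrectly written as -cos(z)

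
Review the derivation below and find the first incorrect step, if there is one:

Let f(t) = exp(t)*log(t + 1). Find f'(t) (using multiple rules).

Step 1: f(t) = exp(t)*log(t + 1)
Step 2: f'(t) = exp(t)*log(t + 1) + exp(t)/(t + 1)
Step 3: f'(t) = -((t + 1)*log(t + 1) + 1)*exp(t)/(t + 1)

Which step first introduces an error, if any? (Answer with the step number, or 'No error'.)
Step 3

Step 3 is incorrect due to a sign flip.
The step shows: -((t + 1)*log(t + 1) + 1)*exp(t)/(t + 1)
The correct value should be: ((t + 1)*log(t + 1) + 1)*exp(t)/(t + 1)

Explanation: The sign of the whole expression was flipped: the term ((t + 1)*log(t + 1) + 1)*exp(t)/(t + 1) was incorrectly written as -((t + 1)*log(t + 1) + 1)*exp(t)/(t + 1)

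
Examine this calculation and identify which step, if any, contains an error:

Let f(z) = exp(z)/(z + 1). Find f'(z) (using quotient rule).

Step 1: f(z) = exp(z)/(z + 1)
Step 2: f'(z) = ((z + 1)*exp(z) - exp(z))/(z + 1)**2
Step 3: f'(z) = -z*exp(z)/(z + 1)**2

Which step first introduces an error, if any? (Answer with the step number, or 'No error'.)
Step 3

Step 3 is incorrect due to a sign flip.
The step shows: -z*exp(z)/(z + 1)**2
The correct value should be: z*exp(z)/(z + 1)**2

Explanation: The sign of the whole expression was flipped: the term z*exp(z)/(z + 1)**2 was incorrectly written as -z*exp(z)/(z + 1)**2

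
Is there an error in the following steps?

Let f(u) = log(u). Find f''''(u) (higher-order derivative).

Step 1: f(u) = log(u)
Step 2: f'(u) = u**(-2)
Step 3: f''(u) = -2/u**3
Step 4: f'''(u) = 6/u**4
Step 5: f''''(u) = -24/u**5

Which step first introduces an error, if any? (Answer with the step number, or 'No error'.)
Step 2

Step 2 is incorrect due to a wrong exponent.
The step shows: u**(-2)
The correct value should be: 1/u

Explanation: The exponent -1 on u was incorrectly written as -2: the term 1/u was incorrectly written as u**(-2)
The later steps are derived from this incorrect expression, so the error originates in Step 2.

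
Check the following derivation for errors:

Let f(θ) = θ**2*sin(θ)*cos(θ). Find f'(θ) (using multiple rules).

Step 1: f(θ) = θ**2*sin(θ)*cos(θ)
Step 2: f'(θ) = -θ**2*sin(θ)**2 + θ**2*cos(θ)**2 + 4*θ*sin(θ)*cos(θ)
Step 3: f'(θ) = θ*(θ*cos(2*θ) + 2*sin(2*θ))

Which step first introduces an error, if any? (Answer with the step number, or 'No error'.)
Step 2

Step 2 is incorrect due to a wrong coefficient.
The step shows: -θ**2*sin(θ)**2 + θ**2*cos(θ)**2 + 4*θ*sin(θ)*cos(θ)
The correct value should be: -θ**2*sin(θ)**2 + θ**2*cos(θ)**2 + 2*θ*sin(θ)*cos(θ)

Explanation: The coefficient 2 was incorrectly written as 4: the term 2*θ*sin(θ)*cos(θ) was incorrectly written as 4*θ*sin(θ)*cos(θ)
The later steps are derived from this incorrect expression, so the error originates in Step 2.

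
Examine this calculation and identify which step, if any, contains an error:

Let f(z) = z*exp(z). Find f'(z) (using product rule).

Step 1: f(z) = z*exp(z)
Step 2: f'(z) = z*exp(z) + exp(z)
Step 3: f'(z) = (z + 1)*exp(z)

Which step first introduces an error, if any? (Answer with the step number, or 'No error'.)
No error

All steps in this derivation are correct.
The final answer f'(z) = (z + 1)*exp(z) is valid.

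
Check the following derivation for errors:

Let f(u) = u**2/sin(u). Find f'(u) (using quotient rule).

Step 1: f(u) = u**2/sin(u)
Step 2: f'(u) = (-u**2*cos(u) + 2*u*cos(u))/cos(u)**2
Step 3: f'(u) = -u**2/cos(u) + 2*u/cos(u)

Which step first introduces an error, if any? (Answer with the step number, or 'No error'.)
Step 2

Step 2 is incorrect due to a wrong trig function.
The step shows: (-u**2*cos(u) + 2*u*cos(u))/cos(u)**2
The correct value should be: (-u**2*cos(u) + 2*u*sin(u))/sin(u)**2

Explanation: sin(u) was incorrectly written as cos(u): the term (-u**2*cos(u) + 2*u*sin(u))/sin(u)**2 was incorrectly written as (-u**2*cos(u) + 2*u*cos(u))/cos(u)**2
The later steps are derived from this incorrect expression, so the error originates in Step 2.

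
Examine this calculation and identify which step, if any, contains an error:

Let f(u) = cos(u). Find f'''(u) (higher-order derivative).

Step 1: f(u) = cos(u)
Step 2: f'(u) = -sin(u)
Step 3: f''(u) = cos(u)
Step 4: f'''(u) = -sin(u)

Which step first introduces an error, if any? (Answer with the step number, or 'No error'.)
Step 3

Step 3 is incorrect due to a sign flip.
The step shows: cos(u)
The correct value should be: -cos(u)

Explanation: The sign of the whole expression was flipped: the term -cos(u) was incorrectly written as cos(u)
The later steps are derived from this incorrect expression, so the error originates in Step 3.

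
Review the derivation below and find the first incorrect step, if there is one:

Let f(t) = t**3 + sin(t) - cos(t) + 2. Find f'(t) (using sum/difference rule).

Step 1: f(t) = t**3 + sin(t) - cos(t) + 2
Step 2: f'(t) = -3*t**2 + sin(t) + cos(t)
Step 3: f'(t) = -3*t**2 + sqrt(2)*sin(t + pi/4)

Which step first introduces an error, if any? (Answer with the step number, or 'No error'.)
Step 2

Step 2 is incorrect due to a sign flip.
The step shows: -3*t**2 + sin(t) + cos(t)
The correct value should be: 3*t**2 + sin(t) + cos(t)

Explanation: The sign of one term was flipped: the term 3*t**2 was incorrectly written as -3*t**2
The later steps are derived from this incorrect expression, so the error originates in Step 2.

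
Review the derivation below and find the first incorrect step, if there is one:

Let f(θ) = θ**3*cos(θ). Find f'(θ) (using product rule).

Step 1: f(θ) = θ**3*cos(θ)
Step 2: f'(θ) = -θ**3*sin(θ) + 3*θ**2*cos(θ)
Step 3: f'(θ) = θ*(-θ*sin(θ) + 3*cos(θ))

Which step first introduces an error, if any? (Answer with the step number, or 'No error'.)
Step 3

Step 3 is incorrect due to a wrong exponent.
The step shows: θ*(-θ*sin(θ) + 3*cos(θ))
The correct value should be: θ**2*(-θ*sin(θ) + 3*cos(θ))

Explanation: The exponent 2 on θ was incorrectly written as 1: the term θ**2*(-θ*sin(θ) + 3*cos(θ)) was incorrectly written as θ*(-θ*sin(θ) + 3*cos(θ))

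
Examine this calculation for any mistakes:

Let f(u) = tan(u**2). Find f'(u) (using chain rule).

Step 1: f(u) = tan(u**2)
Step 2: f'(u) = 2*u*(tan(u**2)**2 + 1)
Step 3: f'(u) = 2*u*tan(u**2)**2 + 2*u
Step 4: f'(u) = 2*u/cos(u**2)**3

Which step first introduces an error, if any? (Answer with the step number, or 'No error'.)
Step 4

Step 4 is incorrect due to a wrong exponent.
The step shows: 2*u/cos(u**2)**3
The correct value should be: 2*u/cos(u**2)**2

Explanation: The exponent -2 on cos(u**2) was incorrectly written as -3: the term 2*u/cos(u**2)**2 was incorrectly written as 2*u/cos(u**2)**3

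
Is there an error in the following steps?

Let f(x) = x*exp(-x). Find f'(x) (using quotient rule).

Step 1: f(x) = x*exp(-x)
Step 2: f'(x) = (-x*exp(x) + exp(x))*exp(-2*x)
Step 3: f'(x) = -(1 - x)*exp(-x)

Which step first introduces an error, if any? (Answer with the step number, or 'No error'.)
Step 3

Step 3 is incorrect due to a sign flip.
The step shows: -(1 - x)*exp(-x)
The correct value should be: (1 - x)*exp(-x)

Explanation: The sign of the whole expression was flipped: the term (1 - x)*exp(-x) was incorrectly written as -(1 - x)*exp(-x)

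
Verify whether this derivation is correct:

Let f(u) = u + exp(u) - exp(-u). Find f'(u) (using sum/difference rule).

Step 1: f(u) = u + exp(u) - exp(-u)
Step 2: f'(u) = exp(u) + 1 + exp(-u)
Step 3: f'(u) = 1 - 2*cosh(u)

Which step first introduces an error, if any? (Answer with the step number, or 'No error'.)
Step 3

Step 3 is incorrect due to a sign flip.
The step shows: 1 - 2*cosh(u)
The correct value should be: 2*cosh(u) + 1

Explanation: The sign of one term was flipped: the term 2*cosh(u) was incorrectly written as -2*cosh(u)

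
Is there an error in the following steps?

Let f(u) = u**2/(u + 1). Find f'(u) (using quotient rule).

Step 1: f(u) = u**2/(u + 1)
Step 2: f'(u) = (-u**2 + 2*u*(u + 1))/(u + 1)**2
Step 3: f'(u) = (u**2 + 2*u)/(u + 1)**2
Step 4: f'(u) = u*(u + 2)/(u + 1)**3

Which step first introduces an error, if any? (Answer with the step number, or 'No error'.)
Step 4

Step 4 is incorrect due to a wrong exponent.
The step shows: u*(u + 2)/(u + 1)**3
The correct value should be: u*(u + 2)/(u + 1)**2

Explanation: The exponent -2 on u + 1 was incorrectly written as -3: the term u*(u + 2)/(u + 1)**2 was incorrectly written as u*(u + 2)/(u + 1)**3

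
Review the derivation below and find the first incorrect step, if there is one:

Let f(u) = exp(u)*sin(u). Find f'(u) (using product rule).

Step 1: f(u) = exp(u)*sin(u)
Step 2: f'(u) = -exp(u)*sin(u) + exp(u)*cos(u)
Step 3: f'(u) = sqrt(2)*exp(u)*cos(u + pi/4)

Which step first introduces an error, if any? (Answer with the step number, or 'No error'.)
Step 2

Step 2 is incorrect due to a sign flip.
The step shows: -exp(u)*sin(u) + exp(u)*cos(u)
The correct value should be: exp(u)*sin(u) + exp(u)*cos(u)

Explanation: The sign of one term was flipped: the term exp(u)*sin(u) was incorrectly written as -exp(u)*sin(u)
The later steps are derived from this incorrect expression, so the error originates in Step 2.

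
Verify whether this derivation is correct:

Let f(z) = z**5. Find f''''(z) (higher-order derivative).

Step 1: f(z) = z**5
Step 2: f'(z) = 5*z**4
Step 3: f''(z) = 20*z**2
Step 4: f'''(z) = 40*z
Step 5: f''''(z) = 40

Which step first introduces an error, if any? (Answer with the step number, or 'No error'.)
Step 3

Step 3 is incorrect due to a wrong exponent.
The step shows: 20*z**2
The correct value should be: 20*z**3

Explanation: The exponent 3 on z was incorrectly written as 2: the term 20*z**3 was incorrectly written as 20*z**2
The later steps are derived from this incorrect expression, so the error originates in Step 3.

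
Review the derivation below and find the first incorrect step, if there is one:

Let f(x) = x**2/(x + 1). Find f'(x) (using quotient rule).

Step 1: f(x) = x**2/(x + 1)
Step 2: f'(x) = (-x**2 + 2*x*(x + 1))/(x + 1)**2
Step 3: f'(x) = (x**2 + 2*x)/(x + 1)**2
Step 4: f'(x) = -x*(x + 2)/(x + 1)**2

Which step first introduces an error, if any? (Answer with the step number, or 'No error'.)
Step 4

Step 4 is incorrect due to a sign flip.
The step shows: -x*(x + 2)/(x + 1)**2
The correct value should be: x*(x + 2)/(x + 1)**2

Explanation: The sign of the whole expression was flipped: the term x*(x + 2)/(x + 1)**2 was incorrectly written as -x*(x + 2)/(x + 1)**2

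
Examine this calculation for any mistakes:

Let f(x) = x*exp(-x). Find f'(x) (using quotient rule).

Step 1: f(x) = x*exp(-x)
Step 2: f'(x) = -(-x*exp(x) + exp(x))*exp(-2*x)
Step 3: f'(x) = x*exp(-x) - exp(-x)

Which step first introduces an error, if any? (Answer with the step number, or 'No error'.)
Step 2

Step 2 is incorrect due to a sign flip.
The step shows: -(-x*exp(x) + exp(x))*exp(-2*x)
The correct value should be: (-x*exp(x) + exp(x))*exp(-2*x)

Explanation: The sign of the whole expression was flipped: the term (-x*exp(x) + exp(x))*exp(-2*x) was incorrectly written as -(-x*exp(x) + exp(x))*exp(-2*x)
The later steps are derived from this incorrect expression, so the error originates in Step 2.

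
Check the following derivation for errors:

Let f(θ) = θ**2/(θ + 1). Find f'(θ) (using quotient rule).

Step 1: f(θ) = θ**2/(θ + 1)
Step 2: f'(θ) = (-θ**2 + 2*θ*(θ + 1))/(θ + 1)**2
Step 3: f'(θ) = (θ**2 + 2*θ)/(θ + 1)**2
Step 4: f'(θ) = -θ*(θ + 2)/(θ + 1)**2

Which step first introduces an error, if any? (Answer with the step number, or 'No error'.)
Step 4

Step 4 is incorrect due to a sign flip.
The step shows: -θ*(θ + 2)/(θ + 1)**2
The correct value should be: θ*(θ + 2)/(θ + 1)**2

Explanation: The sign of the whole expression was flipped: the term θ*(θ + 2)/(θ + 1)**2 was incorrectly written as -θ*(θ + 2)/(θ + 1)**2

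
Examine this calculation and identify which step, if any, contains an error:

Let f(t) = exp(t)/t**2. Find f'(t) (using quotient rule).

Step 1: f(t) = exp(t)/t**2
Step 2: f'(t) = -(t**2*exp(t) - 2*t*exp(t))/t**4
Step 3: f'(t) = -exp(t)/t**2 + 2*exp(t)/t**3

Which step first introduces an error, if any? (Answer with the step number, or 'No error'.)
Step 2

Step 2 is incorrect due to a sign flip.
The step shows: -(t**2*exp(t) - 2*t*exp(t))/t**4
The correct value should be: (t**2*exp(t) - 2*t*exp(t))/t**4

Explanation: The sign of the whole expression was flipped: the term (t**2*exp(t) - 2*t*exp(t))/t**4 was incorrectly written as -(t**2*exp(t) - 2*t*exp(t))/t**4
The later steps are derived from this incorrect expression, so the error originates in Step 2.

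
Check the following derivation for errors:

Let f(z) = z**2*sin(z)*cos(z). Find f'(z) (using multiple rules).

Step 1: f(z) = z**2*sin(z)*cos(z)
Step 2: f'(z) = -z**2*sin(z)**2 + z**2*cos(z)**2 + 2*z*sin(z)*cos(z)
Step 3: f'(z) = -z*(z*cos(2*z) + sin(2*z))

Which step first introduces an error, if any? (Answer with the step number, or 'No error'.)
Step 3

Step 3 is incorrect due to a sign flip.
The step shows: -z*(z*cos(2*z) + sin(2*z))
The correct value should be: z*(z*cos(2*z) + sin(2*z))

Explanation: The sign of the whole expression was flipped: the term z*(z*cos(2*z) + sin(2*z)) was incorrectly written as -z*(z*cos(2*z) + sin(2*z))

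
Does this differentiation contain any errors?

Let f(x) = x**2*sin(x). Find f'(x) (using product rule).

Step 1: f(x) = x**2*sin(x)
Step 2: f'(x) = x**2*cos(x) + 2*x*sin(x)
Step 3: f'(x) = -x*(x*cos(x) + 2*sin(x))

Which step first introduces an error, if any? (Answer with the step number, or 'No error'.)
Step 3

Step 3 is incorrect due to a sign flip.
The step shows: -x*(x*cos(x) + 2*sin(x))
The correct value should be: x*(x*cos(x) + 2*sin(x))

Explanation: The sign of the whole expression was flipped: the term x*(x*cos(x) + 2*sin(x)) was incorrectly written as -x*(x*cos(x) + 2*sin(x))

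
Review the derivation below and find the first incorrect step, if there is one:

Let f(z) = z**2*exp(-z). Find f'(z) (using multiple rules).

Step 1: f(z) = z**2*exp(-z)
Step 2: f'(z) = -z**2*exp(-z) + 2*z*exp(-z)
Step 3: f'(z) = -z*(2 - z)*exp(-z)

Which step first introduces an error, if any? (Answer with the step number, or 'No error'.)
Step 3

Step 3 is incorrect due to a sign flip.
The step shows: -z*(2 - z)*exp(-z)
The correct value should be: z*(2 - z)*exp(-z)

Explanation: The sign of the whole expression was flipped: the term z*(2 - z)*exp(-z) was incorrectly written as -z*(2 - z)*exp(-z)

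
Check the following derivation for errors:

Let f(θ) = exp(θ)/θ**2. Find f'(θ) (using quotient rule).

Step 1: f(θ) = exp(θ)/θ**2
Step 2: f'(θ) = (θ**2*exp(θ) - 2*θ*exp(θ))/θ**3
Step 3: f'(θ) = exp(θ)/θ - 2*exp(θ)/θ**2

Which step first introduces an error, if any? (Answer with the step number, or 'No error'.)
Step 2

Step 2 is incorrect due to a wrong exponent.
The step shows: (θ**2*exp(θ) - 2*θ*exp(θ))/θ**3
The correct value should be: (θ**2*exp(θ) - 2*θ*exp(θ))/θ**4

Explanation: The exponent -4 on θ was incorrectly written as -3: the term (θ**2*exp(θ) - 2*θ*exp(θ))/θ**4 was incorrectly written as (θ**2*exp(θ) - 2*θ*exp(θ))/θ**3
The later steps are derived from this incorrect expression, so the error originates in Step 2.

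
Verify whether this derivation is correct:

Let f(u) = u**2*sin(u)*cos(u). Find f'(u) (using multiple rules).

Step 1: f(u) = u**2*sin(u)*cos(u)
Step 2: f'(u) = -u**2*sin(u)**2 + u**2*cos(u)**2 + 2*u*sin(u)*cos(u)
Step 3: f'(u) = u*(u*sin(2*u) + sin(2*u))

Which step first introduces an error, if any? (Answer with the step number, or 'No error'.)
Step 3

Step 3 is incorrect due to a wrong trig function.
The step shows: u*(u*sin(2*u) + sin(2*u))
The correct value should be: u*(u*cos(2*u) + sin(2*u))

Explanation: cos(2*u) was incorrectly written as sin(2*u): the term u*(u*cos(2*u) + sin(2*u)) was incorrectly written as u*(u*sin(2*u) + sin(2*u))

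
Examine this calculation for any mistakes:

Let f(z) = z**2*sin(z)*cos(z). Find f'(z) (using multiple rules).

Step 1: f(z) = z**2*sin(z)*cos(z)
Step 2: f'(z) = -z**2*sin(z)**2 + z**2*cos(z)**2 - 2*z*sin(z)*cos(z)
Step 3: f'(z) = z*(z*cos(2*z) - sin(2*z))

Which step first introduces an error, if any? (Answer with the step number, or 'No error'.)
Step 2

Step 2 is incorrect due to a sign flip.
The step shows: -z**2*sin(z)**2 + z**2*cos(z)**2 - 2*z*sin(z)*cos(z)
The correct value should be: -z**2*sin(z)**2 + z**2*cos(z)**2 + 2*z*sin(z)*cos(z)

Explanation: The sign of one term was flipped: the term 2*z*sin(z)*cos(z) was incorrectly written as -2*z*sin(z)*cos(z)
The later steps are derived from this incorrect expression, so the error originates in Step 2.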